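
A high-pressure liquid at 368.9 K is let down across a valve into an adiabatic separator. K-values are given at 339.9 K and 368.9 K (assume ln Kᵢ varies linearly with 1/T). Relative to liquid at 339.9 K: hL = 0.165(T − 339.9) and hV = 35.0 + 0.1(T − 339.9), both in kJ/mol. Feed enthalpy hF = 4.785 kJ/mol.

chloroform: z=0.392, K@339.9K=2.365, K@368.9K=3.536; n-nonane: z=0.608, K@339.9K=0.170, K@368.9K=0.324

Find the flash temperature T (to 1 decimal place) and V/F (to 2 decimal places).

Adiabatic flash: solve Rachford–Rice at each trial T, then check hF = ψ·hV(T) + (1−ψ)·hL(T).
  T = 339.9 K: K = (2.365, 0.170), RR gives ψ = 0.027, H_out = 0.940 kJ/mol
  T = 368.9 K: K = (3.536, 0.324), RR gives ψ = 0.340, H_out = 16.049 kJ/mol
  T = 354.4 K: K = (2.916, 0.238), RR gives ψ = 0.197, H_out = 9.099 kJ/mol
  T = 347.1 K: K = (2.630, 0.202), RR gives ψ = 0.118, H_out = 5.259 kJ/mol
  T = 343.5 K: K = (2.495, 0.185), RR gives ψ = 0.075, H_out = 3.185 kJ/mol
  T = 345.3 K: K = (2.562, 0.193), RR gives ψ = 0.097, H_out = 4.241 kJ/mol
Linear interpolation between T = 345.3 (H_out = 4.241) and T = 347.1 (H_out = 5.259) on hF = 4.785 gives T ≈ 346.3 K, at which ψ = 0.11.

T = 346.3 K, V/F = 0.11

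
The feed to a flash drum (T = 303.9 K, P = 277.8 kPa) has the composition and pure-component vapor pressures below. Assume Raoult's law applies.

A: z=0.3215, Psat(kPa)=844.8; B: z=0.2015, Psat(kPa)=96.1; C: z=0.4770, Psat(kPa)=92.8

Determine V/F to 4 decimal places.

V/F = 0.1529

Raoult's law: Kᵢ = Pᵢˢᵃᵗ/P = Pᵢˢᵃᵗ/277.8.
  K_A = 844.8/277.8 = 3.041037, K_B = 96.1/277.8 = 0.345932, K_C = 92.8/277.8 = 0.334053
Material balance + equilibrium reduce to Σ zᵢ(Kᵢ−1)/(1+V/F(Kᵢ−1)) = 0.
Check two-phase: ΣzᵢKᵢ = 1.2067 > 1 and Σzᵢ/Kᵢ = 2.1161 > 1, so g(0) = 0.2067 > 0 and g(1) = -1.1161 < 0.
Newton–Raphson from V/F = 0.5:
  V/F = 0.5000: g = -0.34730, g' = -0.9939 → V/F = 0.1506
  V/F = 0.1506: g = 0.00271, g' = -1.1511 → V/F = 0.1529
Converged at V/F = 0.1529.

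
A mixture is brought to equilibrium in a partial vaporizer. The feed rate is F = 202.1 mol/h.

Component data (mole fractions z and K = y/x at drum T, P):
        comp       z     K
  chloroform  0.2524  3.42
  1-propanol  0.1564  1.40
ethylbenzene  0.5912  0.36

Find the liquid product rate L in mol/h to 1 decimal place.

L = 154.4 mol/h

Material balance + equilibrium reduce to Σ zᵢ(Kᵢ−1)/(1+V/F(Kᵢ−1)) = 0.
Check two-phase: ΣzᵢKᵢ = 1.2950 > 1 and Σzᵢ/Kᵢ = 1.8277 > 1, so g(0) = 0.2950 > 0 and g(1) = -0.8277 < 0.
Newton–Raphson from V/F = 0.4:
  V/F = 0.4000: g = -0.14426, g' = -0.8377 → V/F = 0.2278
  V/F = 0.2278: g = 0.00814, g' = -0.9671 → V/F = 0.2362
  V/F = 0.2362: g = 0.00005, g' = -0.9554 → V/F = 0.2363
Converged at V/F = 0.2363.
Then V = V/F·F = 0.2363·202.1 = 47.7 mol/h and L = F − V = 154.4 mol/h.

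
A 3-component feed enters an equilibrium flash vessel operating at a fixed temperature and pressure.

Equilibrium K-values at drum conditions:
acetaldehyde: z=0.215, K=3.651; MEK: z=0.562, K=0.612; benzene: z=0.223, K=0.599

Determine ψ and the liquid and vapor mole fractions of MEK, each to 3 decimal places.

ψ = 0.253, x_MEK = 0.623, y_MEK = 0.381

Let ψ = V/F and solve Σ zᵢ(Kᵢ−1)/(1+ψ(Kᵢ−1)) = 0.
g(0) = ΣzᵢKᵢ − 1 = 0.262 and g(1) = 1 − Σzᵢ/Kᵢ = -0.349, so a root lies in (0, 1).
Newton–Raphson from ψ = 0.39:
  ψ = 0.390: g = -0.0827, g' = -0.533 → ψ = 0.235
  ψ = 0.235: g = 0.0126, g' = -0.720 → ψ = 0.252
  ψ = 0.252: g = 0.0003, g' = -0.691 → ψ = 0.253
Converged at ψ = 0.253.
Compositions from xᵢ = zᵢ/(1+ψ(Kᵢ−1)), yᵢ = Kᵢxᵢ:
  acetaldehyde: x = 0.129, y = 0.470
  MEK: x = 0.623, y = 0.381
  benzene: x = 0.248, y = 0.149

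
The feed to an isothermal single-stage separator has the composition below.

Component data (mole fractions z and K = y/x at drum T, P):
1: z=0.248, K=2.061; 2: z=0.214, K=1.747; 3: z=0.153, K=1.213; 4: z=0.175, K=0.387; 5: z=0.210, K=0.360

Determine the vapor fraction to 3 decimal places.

Newton–Raphson from ψ = 0.58:
  ψ = 0.580: g = -0.0768, g' = -0.546 → ψ = 0.440
  ψ = 0.440: g = -0.0043, g' = -0.493 → ψ = 0.431
Converged at ψ = 0.431.

ψ = 0.431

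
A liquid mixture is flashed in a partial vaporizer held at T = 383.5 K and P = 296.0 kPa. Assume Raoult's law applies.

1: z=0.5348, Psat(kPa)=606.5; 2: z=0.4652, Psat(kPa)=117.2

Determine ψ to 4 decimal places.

Raoult's law: Kᵢ = Pᵢˢᵃᵗ/P = Pᵢˢᵃᵗ/296.0.
  K_1 = 606.5/296.0 = 2.048986, K_2 = 117.2/296.0 = 0.395946
Material balance + equilibrium reduce to Σ zᵢ(Kᵢ−1)/(1+ψ(Kᵢ−1)) = 0.
Feasibility: ΣzᵢKᵢ = 1.2800, Σzᵢ/Kᵢ = 1.4359 — both > 1, two phases present.
Binary case is linear: z₁(K₁−1)(1+ψ(K₂−1)) + z₂(K₂−1)(1+ψ(K₁−1)) = 0
⇒ ψ = [z₁(K₁−1)+z₂(K₂−1)] / [−(K₁−1)(K₂−1)] = 0.27999/0.63364 = 0.4419

ψ = 0.4419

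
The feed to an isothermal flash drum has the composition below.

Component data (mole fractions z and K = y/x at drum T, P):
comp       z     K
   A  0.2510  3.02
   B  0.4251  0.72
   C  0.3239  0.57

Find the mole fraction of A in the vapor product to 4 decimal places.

Let β = V/F and solve Σ zᵢ(Kᵢ−1)/(1+β(Kᵢ−1)) = 0.
Feasibility: ΣzᵢKᵢ = 1.2487, Σzᵢ/Kᵢ = 1.2418 — both > 1, two phases present.
Iterate (Newton) starting at β = 0.5:
  β = 0.5000: g = -0.06358, g' = -0.3958 → β = 0.3393
  β = 0.3393: g = 0.00622, g' = -0.4833 → β = 0.3522
  β = 0.3522: g = 0.00006, g' = -0.4738 → β = 0.3523
Converged at β = 0.3523.
Compositions from xᵢ = zᵢ/(1+β(Kᵢ−1)), yᵢ = Kᵢxᵢ:
  A: x = 0.1466, y = 0.4428
  B: x = 0.4716, y = 0.3396
  C: x = 0.3817, y = 0.2176

y_A = 0.4428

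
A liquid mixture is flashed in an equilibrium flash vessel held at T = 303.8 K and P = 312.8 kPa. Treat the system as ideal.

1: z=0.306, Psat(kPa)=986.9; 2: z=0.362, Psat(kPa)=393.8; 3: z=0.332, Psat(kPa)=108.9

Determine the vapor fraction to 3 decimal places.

ψ = 0.620

Raoult's law: Kᵢ = Pᵢˢᵃᵗ/P = Pᵢˢᵃᵗ/312.8.
  K_1 = 986.9/312.8 = 3.15505, K_2 = 393.8/312.8 = 1.25895, K_3 = 108.9/312.8 = 0.34815
Material balance + equilibrium reduce to Σ zᵢ(Kᵢ−1)/(1+ψ(Kᵢ−1)) = 0.
Check two-phase: ΣzᵢKᵢ = 1.537 > 1 and Σzᵢ/Kᵢ = 1.338 > 1, so g(0) = 0.537 > 0 and g(1) = -0.338 < 0.
Newton–Raphson from ψ = 0.49:
  ψ = 0.490: g = 0.0859, g' = -0.660 → ψ = 0.620
Converged at ψ = 0.620.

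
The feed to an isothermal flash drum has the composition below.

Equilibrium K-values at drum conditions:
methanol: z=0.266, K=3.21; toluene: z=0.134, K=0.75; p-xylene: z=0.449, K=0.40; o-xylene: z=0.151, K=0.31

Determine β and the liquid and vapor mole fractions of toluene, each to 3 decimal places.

Rachford–Rice: g(β) = Σ zᵢ(Kᵢ−1)/(1+β(Kᵢ−1)) = 0.
Check two-phase: ΣzᵢKᵢ = 1.181 > 1 and Σzᵢ/Kᵢ = 1.871 > 1, so g(0) = 0.181 > 0 and g(1) = -0.871 < 0.
Newton–Raphson from β = 0.5:
  β = 0.500: g = -0.3029, g' = -0.802 → β = 0.122
  β = 0.122: g = 0.0239, g' = -1.089 → β = 0.144
  β = 0.144: g = 0.0006, g' = -1.039 → β = 0.145
Converged at β = 0.145.
Compositions from xᵢ = zᵢ/(1+β(Kᵢ−1)), yᵢ = Kᵢxᵢ:
  methanol: x = 0.202, y = 0.647
  toluene: x = 0.139, y = 0.104
  p-xylene: x = 0.492, y = 0.197
  o-xylene: x = 0.168, y = 0.052

β = 0.145, x_toluene = 0.139, y_toluene = 0.104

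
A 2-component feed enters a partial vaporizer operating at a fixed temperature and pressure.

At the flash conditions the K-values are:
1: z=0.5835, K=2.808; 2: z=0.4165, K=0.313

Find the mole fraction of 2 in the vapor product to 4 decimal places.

Binary case is linear: z₁(K₁−1)(1+ψ(K₂−1)) + z₂(K₂−1)(1+ψ(K₁−1)) = 0
⇒ ψ = [z₁(K₁−1)+z₂(K₂−1)] / [−(K₁−1)(K₂−1)] = 0.76883/1.24210 = 0.6190
Compositions from xᵢ = zᵢ/(1+ψ(Kᵢ−1)), yᵢ = Kᵢxᵢ:
  1: x = 0.2754, y = 0.7732
  2: x = 0.7246, y = 0.2268

y_2 = 0.2268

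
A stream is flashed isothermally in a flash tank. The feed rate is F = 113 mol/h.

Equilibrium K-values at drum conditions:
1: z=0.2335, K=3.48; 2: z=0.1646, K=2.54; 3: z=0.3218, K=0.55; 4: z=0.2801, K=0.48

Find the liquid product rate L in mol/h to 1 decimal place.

Iterate (Newton) starting at ψ = 0.69:
  ψ = 0.6900: g = -0.10069, g' = -0.6084 → ψ = 0.5245
  ψ = 0.5245: g = 0.00209, g' = -0.6456 → ψ = 0.5277
Converged at ψ = 0.5277.
Then V = ψ·F = 0.5277·113 = 59.6 mol/h and L = F − V = 53.4 mol/h.

L = 53.4 mol/h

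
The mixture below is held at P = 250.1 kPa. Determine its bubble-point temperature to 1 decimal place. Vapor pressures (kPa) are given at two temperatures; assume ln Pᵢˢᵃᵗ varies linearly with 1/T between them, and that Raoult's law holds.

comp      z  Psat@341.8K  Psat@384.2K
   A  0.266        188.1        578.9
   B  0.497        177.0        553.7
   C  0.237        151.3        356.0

Bubble-point temperature: ΣzᵢPᵢˢᵃᵗ(T) = P. Interpolate ln Pᵢˢᵃᵗ = aᵢ + bᵢ/T.
  T = 341.8 K: ΣzᵢPᵢˢᵃᵗ = 173.86 kPa
  T = 384.2 K: ΣzᵢPᵢˢᵃᵗ = 513.55 kPa
  T = 363.0 K: ΣzᵢPᵢˢᵃᵗ = 307.96 kPa
  T = 352.4 K: ΣzᵢPᵢˢᵃᵗ = 233.29 kPa
  T = 357.7 K: ΣzᵢPᵢˢᵃᵗ = 268.56 kPa
  T = 355.0 K: ΣzᵢPᵢˢᵃᵗ = 250.10 kPa
Interpolating between 355.0 K and 357.7 K gives T ≈ 355.0 K.

T = 355.0 K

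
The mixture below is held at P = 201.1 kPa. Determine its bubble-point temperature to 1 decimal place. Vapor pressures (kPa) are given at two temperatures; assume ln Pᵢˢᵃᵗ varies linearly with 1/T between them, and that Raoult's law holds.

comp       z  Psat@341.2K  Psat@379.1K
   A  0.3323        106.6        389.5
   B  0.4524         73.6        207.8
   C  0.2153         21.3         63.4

Bubble-point temperature: ΣzᵢPᵢˢᵃᵗ(T) = P. Interpolate ln Pᵢˢᵃᵗ = aᵢ + bᵢ/T.
  T = 341.2 K: ΣzᵢPᵢˢᵃᵗ = 73.31 kPa
  T = 379.1 K: ΣzᵢPᵢˢᵃᵗ = 237.09 kPa
  T = 360.1 K: ΣzᵢPᵢˢᵃᵗ = 135.49 kPa
  T = 369.6 K: ΣzᵢPᵢˢᵃᵗ = 180.44 kPa
  T = 374.4 K: ΣzᵢPᵢˢᵃᵗ = 207.47 kPa
  T = 372.0 K: ΣzᵢPᵢˢᵃᵗ = 193.57 kPa
Interpolating between 372.0 K and 374.4 K gives T ≈ 373.3 K.

T = 373.3 K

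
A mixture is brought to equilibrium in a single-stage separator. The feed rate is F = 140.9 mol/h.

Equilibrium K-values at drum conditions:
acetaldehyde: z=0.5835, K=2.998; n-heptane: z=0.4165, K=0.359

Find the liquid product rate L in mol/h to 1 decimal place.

Binary case is linear: z₁(K₁−1)(1+ψ(K₂−1)) + z₂(K₂−1)(1+ψ(K₁−1)) = 0
⇒ ψ = [z₁(K₁−1)+z₂(K₂−1)] / [−(K₁−1)(K₂−1)] = 0.89886/1.28072 = 0.7018
Then V = ψ·F = 0.7018·140.9 = 98.9 mol/h and L = F − V = 42.0 mol/h.

L = 42.0 mol/h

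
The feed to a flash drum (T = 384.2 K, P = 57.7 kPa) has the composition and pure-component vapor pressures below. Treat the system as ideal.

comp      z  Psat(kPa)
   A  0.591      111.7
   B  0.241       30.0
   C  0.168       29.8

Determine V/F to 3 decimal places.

Raoult's law: Kᵢ = Pᵢˢᵃᵗ/P = Pᵢˢᵃᵗ/57.7.
  K_A = 111.7/57.7 = 1.93588, K_B = 30.0/57.7 = 0.51993, K_C = 29.8/57.7 = 0.51646
Rachford–Rice: g(V/F) = Σ zᵢ(Kᵢ−1)/(1+V/F(Kᵢ−1)) = 0.
Check two-phase: ΣzᵢKᵢ = 1.356 > 1 and Σzᵢ/Kᵢ = 1.094 > 1, so g(0) = 0.356 > 0 and g(1) = -0.094 < 0.
Iterate (Newton) starting at V/F = 0.61:
  V/F = 0.610: g = 0.0733, g' = -0.400 → V/F = 0.793
  V/F = 0.793: g = -0.0012, g' = -0.419 → V/F = 0.790
Converged at V/F = 0.790.

V/F = 0.790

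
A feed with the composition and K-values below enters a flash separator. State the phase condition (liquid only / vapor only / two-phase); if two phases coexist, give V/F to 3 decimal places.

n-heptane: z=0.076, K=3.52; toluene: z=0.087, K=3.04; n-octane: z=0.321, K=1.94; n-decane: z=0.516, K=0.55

ΣzᵢKᵢ = 1.439; Σzᵢ/Kᵢ = 1.154.
Both exceed 1, so a two-phase solution exists.
Newton iteration, ψ⁰ = 0.4:
  ψ = 0.400: g = 0.1292, g' = -0.535 → ψ = 0.642
  ψ = 0.642: g = 0.0118, g' = -0.455 → ψ = 0.668
Converged at ψ = 0.668.

two-phase, V/F = 0.668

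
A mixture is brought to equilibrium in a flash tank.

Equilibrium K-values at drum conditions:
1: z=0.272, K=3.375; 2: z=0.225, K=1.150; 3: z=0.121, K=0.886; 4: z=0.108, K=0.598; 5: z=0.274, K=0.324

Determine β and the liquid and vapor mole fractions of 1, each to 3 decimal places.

β = 0.466, x_1 = 0.129, y_1 = 0.436

Let β = V/F and solve Σ zᵢ(Kᵢ−1)/(1+β(Kᵢ−1)) = 0.
g(0) = ΣzᵢKᵢ − 1 = 0.437 and g(1) = 1 − Σzᵢ/Kᵢ = -0.439, so a root lies in (0, 1).
Iterate (Newton) starting at β = 0.57:
  β = 0.570: g = -0.0669, g' = -0.644 → β = 0.466
Converged at β = 0.466.
Compositions from xᵢ = zᵢ/(1+β(Kᵢ−1)), yᵢ = Kᵢxᵢ:
  1: x = 0.129, y = 0.436
  2: x = 0.210, y = 0.242
  3: x = 0.128, y = 0.113
  4: x = 0.133, y = 0.079
  5: x = 0.400, y = 0.130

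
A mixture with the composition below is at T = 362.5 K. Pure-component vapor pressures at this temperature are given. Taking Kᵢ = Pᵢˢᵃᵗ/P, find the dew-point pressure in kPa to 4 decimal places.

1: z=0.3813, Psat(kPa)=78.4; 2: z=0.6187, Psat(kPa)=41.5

Pdew = 50.5767 kPa

At the dew point ψ → 1, so Σzᵢ/Kᵢ = 1 with Kᵢ = Pᵢˢᵃᵗ/P ⇒ 1/P = Σzᵢ/Pᵢˢᵃᵗ.
1/P = 0.3813/78.4 + 0.6187/41.5 = 0.0197720 ⇒ P = 50.5767 kPa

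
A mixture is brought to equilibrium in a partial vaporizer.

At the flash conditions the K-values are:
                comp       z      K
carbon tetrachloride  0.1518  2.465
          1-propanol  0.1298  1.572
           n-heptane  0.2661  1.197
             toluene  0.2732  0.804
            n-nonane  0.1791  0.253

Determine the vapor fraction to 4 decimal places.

Newton iteration, ψ⁰ = 0.52:
  ψ = 0.5200: g = -0.04739, g' = -0.4189 → ψ = 0.4069
  ψ = 0.4069: g = -0.00230, g' = -0.3834 → ψ = 0.4009
Converged at ψ = 0.4009.

ψ = 0.4009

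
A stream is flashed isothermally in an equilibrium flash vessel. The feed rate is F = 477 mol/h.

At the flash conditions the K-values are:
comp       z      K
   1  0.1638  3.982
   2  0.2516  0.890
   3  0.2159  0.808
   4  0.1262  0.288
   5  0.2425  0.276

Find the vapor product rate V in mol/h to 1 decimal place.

V = 56.7 mol/h

Rachford–Rice: g(ψ) = Σ zᵢ(Kᵢ−1)/(1+ψ(Kᵢ−1)) = 0.
Check two-phase: ΣzᵢKᵢ = 1.1539 > 1 and Σzᵢ/Kᵢ = 1.9079 > 1, so g(0) = 0.1539 > 0 and g(1) = -0.9079 < 0.
Newton–Raphson from ψ = 0.3:
  ψ = 0.3000: g = -0.15334, g' = -0.7289 → ψ = 0.0896
  ψ = 0.0896: g = 0.03158, g' = -1.1367 → ψ = 0.1174
  ψ = 0.1174: g = 0.00141, g' = -1.0386 → ψ = 0.1188
Converged at ψ = 0.1188.
Then V = ψ·F = 0.1188·477 = 56.7 mol/h and L = F − V = 420.3 mol/h.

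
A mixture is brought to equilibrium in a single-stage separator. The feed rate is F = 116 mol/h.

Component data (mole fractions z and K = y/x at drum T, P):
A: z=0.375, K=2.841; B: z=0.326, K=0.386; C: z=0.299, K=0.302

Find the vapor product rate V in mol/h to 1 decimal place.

V = 27.1 mol/h

Material balance + equilibrium reduce to Σ zᵢ(Kᵢ−1)/(1+ψ(Kᵢ−1)) = 0.
g(0) = ΣzᵢKᵢ − 1 = 0.282 and g(1) = 1 − Σzᵢ/Kᵢ = -0.967, so a root lies in (0, 1).
Newton–Raphson from ψ = 0.5:
  ψ = 0.500: g = -0.2499, g' = -0.944 → ψ = 0.235
  ψ = 0.235: g = -0.0020, g' = -0.995 → ψ = 0.233
Converged at ψ = 0.233.
Then V = ψ·F = 0.2333·116 = 27.1 mol/h and L = F − V = 88.9 mol/h.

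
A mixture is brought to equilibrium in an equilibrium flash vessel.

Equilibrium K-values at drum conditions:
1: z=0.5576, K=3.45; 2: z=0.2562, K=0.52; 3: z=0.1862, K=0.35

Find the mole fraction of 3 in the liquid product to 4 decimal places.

Let β = V/F and solve Σ zᵢ(Kᵢ−1)/(1+β(Kᵢ−1)) = 0.
g(0) = ΣzᵢKᵢ − 1 = 1.1221 and g(1) = 1 − Σzᵢ/Kᵢ = -0.1863, so a root lies in (0, 1).
Newton–Raphson from β = 0.56:
  β = 0.5600: g = 0.21745, g' = -0.8998 → β = 0.8017
  β = 0.8017: g = 0.00827, g' = -0.8799 → β = 0.8111
  β = 0.8111: g = -0.00002, g' = -0.8853 → β = 0.8110
Converged at β = 0.8110.
Compositions from xᵢ = zᵢ/(1+β(Kᵢ−1)), yᵢ = Kᵢxᵢ:
  1: x = 0.1867, y = 0.6440
  2: x = 0.4195, y = 0.2182
  3: x = 0.3938, y = 0.1378

x_3 = 0.3938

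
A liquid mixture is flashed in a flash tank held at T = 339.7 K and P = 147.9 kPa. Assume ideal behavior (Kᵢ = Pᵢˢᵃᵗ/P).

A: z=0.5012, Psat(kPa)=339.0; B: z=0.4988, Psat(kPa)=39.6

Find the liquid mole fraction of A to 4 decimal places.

Raoult's law: Kᵢ = Pᵢˢᵃᵗ/P = Pᵢˢᵃᵗ/147.9.
  K_A = 339.0/147.9 = 2.292089, K_B = 39.6/147.9 = 0.267748
Material balance + equilibrium reduce to Σ zᵢ(Kᵢ−1)/(1+β(Kᵢ−1)) = 0.
Check two-phase: ΣzᵢKᵢ = 1.2823 > 1 and Σzᵢ/Kᵢ = 2.0816 > 1, so g(0) = 0.2823 > 0 and g(1) = -1.0816 < 0.
Newton–Raphson from β = 0.5:
  β = 0.5000: g = -0.18279, g' = -0.9745 → β = 0.3124
  β = 0.3124: g = -0.01223, g' = -0.8743 → β = 0.2984
Converged at β = 0.2984.
Compositions from xᵢ = zᵢ/(1+β(Kᵢ−1)), yᵢ = Kᵢxᵢ:
  A: x = 0.3617, y = 0.8291
  B: x = 0.6383, y = 0.1709

x_A = 0.3617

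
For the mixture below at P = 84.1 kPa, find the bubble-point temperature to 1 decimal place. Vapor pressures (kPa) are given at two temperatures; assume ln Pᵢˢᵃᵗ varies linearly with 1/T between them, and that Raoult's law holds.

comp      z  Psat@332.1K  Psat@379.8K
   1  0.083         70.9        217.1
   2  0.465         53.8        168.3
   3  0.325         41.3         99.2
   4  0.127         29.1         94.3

T = 355.5 K

Bubble-point temperature: ΣzᵢPᵢˢᵃᵗ(T) = P. Interpolate ln Pᵢˢᵃᵗ = aᵢ + bᵢ/T.
  T = 332.1 K: ΣzᵢPᵢˢᵃᵗ = 48.02 kPa
  T = 379.8 K: ΣzᵢPᵢˢᵃᵗ = 140.49 kPa
  T = 356.0 K: ΣzᵢPᵢˢᵃᵗ = 85.10 kPa
  T = 344.1 K: ΣzᵢPᵢˢᵃᵗ = 64.61 kPa
  T = 350.1 K: ΣzᵢPᵢˢᵃᵗ = 74.40 kPa
  T = 353.1 K: ΣzᵢPᵢˢᵃᵗ = 79.70 kPa
Interpolating between 353.1 K and 356.0 K gives T ≈ 355.5 K.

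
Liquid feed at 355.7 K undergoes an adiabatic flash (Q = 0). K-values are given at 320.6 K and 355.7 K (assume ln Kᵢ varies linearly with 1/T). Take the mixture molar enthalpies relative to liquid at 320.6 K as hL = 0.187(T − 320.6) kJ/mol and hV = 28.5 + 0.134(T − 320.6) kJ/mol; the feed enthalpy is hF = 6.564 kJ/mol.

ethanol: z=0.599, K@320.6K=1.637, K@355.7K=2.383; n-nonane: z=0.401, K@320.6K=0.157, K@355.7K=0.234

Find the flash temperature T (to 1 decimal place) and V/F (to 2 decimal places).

T = 326.7 K, V/F = 0.19

Adiabatic flash: solve Rachford–Rice at each trial T, then check hF = ψ·hV(T) + (1−ψ)·hL(T).
  T = 320.6 K: K = (1.637, 0.157), RR gives ψ = 0.081, H_out = 2.310 kJ/mol
  T = 355.7 K: K = (2.383, 0.234), RR gives ψ = 0.492, H_out = 19.671 kJ/mol
  T = 338.1 K: K = (1.993, 0.194), RR gives ψ = 0.339, H_out = 12.622 kJ/mol
  T = 329.4 K: K = (1.812, 0.175), RR gives ψ = 0.232, H_out = 8.156 kJ/mol
  T = 325.0 K: K = (1.724, 0.166), RR gives ψ = 0.164, H_out = 5.455 kJ/mol
  T = 327.2 K: K = (1.768, 0.170), RR gives ψ = 0.200, H_out = 6.852 kJ/mol
Linear interpolation between T = 325.0 (H_out = 5.455) and T = 327.2 (H_out = 6.852) on hF = 6.564 gives T ≈ 326.7 K, at which ψ = 0.19.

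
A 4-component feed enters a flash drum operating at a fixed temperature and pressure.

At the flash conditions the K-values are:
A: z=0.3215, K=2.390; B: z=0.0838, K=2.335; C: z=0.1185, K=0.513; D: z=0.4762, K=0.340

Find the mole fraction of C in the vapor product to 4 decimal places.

Let β = V/F and solve Σ zᵢ(Kᵢ−1)/(1+β(Kᵢ−1)) = 0.
g(0) = ΣzᵢKᵢ − 1 = 0.1868 and g(1) = 1 − Σzᵢ/Kᵢ = -0.8020, so a root lies in (0, 1).
Newton–Raphson from β = 0.33:
  β = 0.3300: g = -0.08655, g' = -0.7428 → β = 0.2135
  β = 0.2135: g = 0.00143, g' = -0.7759 → β = 0.2153
Converged at β = 0.2153.
Compositions from xᵢ = zᵢ/(1+β(Kᵢ−1)), yᵢ = Kᵢxᵢ:
  A: x = 0.2474, y = 0.5914
  B: x = 0.0651, y = 0.1520
  C: x = 0.1324, y = 0.0679
  D: x = 0.5551, y = 0.1887

y_C = 0.0679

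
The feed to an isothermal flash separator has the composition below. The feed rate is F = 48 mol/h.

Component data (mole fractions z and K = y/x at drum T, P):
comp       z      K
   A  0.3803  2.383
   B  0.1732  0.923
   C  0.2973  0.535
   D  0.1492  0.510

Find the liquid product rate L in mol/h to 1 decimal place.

Rachford–Rice: g(V/F) = Σ zᵢ(Kᵢ−1)/(1+V/F(Kᵢ−1)) = 0.
g(0) = ΣzᵢKᵢ − 1 = 0.3013 and g(1) = 1 − Σzᵢ/Kᵢ = -0.1955, so a root lies in (0, 1).
Newton–Raphson from V/F = 0.31:
  V/F = 0.3100: g = 0.10673, g' = -0.4950 → V/F = 0.5256
  V/F = 0.5256: g = 0.00923, g' = -0.4226 → V/F = 0.5475
Converged at V/F = 0.5475.
Then V = V/F·F = 0.5475·48 = 26.3 mol/h and L = F − V = 21.7 mol/h.

L = 21.7 mol/h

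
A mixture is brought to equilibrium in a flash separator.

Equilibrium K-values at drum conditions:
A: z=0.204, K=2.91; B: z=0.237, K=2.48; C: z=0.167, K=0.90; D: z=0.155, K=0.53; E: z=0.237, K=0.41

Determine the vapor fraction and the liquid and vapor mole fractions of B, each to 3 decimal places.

ψ = 0.655, x_B = 0.120, y_B = 0.298

Newton–Raphson from ψ = 0.5:
  ψ = 0.500: g = 0.0897, g' = -0.593 → ψ = 0.651
  ψ = 0.651: g = 0.0022, g' = -0.573 → ψ = 0.655
Converged at ψ = 0.655.
Compositions from xᵢ = zᵢ/(1+ψ(Kᵢ−1)), yᵢ = Kᵢxᵢ:
  A: x = 0.091, y = 0.264
  B: x = 0.120, y = 0.298
  C: x = 0.179, y = 0.161
  D: x = 0.224, y = 0.119
  E: x = 0.386, y = 0.158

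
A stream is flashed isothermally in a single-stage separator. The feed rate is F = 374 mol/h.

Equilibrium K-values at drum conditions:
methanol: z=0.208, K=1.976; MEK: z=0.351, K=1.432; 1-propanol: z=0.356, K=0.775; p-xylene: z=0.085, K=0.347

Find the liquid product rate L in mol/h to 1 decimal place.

Newton–Raphson from β = 0.5:
  β = 0.500: g = 0.0885, g' = -0.237 → β = 0.874
  β = 0.874: g = -0.0094, g' = -0.317 → β = 0.844
Converged at β = 0.844.
Then V = β·F = 0.8437·374 = 315.5 mol/h and L = F − V = 58.5 mol/h.

L = 58.5 mol/h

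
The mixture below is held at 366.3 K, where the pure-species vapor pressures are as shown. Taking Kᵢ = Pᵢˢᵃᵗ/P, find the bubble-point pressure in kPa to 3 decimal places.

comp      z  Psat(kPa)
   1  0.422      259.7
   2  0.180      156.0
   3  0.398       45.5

Pbub = 155.782 kPa

At the bubble point ψ → 0, so ΣzᵢKᵢ = 1 with Kᵢ = Pᵢˢᵃᵗ/P ⇒ P = ΣzᵢPᵢˢᵃᵗ.
P = 0.422·259.7 + 0.180·156.0 + 0.398·45.5 = 155.782 kPa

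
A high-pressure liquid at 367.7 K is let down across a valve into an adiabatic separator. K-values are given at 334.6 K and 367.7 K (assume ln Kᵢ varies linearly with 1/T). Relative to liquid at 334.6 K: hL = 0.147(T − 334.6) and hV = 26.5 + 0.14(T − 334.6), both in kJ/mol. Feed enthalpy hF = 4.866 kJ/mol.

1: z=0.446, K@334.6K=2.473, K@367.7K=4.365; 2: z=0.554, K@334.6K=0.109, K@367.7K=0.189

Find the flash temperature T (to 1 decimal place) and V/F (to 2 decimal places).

Adiabatic flash: solve Rachford–Rice at each trial T, then check hF = ψ·hV(T) + (1−ψ)·hL(T).
  T = 334.6 K: K = (2.473, 0.109), RR gives ψ = 0.124, H_out = 3.298 kJ/mol
  T = 367.7 K: K = (4.365, 0.189), RR gives ψ = 0.385, H_out = 14.987 kJ/mol
  T = 351.1 K: K = (3.327, 0.145), RR gives ψ = 0.284, H_out = 9.912 kJ/mol
  T = 342.9 K: K = (2.881, 0.126), RR gives ψ = 0.216, H_out = 6.932 kJ/mol
  T = 338.8 K: K = (2.674, 0.118), RR gives ψ = 0.175, H_out = 5.238 kJ/mol
  T = 336.7 K: K = (2.572, 0.113), RR gives ψ = 0.151, H_out = 4.297 kJ/mol
Linear interpolation between T = 336.7 (H_out = 4.297) and T = 338.8 (H_out = 5.238) on hF = 4.866 gives T ≈ 338.0 K, at which ψ = 0.17.

T = 338.0 K, V/F = 0.17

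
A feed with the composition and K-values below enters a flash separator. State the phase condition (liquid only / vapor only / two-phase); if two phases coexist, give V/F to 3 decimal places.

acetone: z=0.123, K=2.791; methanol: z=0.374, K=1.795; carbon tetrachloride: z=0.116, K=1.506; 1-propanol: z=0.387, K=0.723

vapor only

ΣzᵢKᵢ = 1.469; Σzᵢ/Kᵢ = 0.865.
Since Σzᵢ/Kᵢ < 1 the mixture is above its dew point — single vapor phase.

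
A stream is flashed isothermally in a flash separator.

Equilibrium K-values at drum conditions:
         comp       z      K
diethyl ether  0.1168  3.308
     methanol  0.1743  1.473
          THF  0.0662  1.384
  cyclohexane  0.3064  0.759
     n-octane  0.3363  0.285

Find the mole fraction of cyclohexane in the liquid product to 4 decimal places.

x_cyclohexane = 0.3126

Newton iteration, β⁰ = 0.56:
  β = 0.5600: g = -0.28270, g' = -0.6514 → β = 0.1260
  β = 0.1260: g = -0.02952, g' = -0.6436 → β = 0.0801
  β = 0.0801: g = 0.00123, g' = -0.7005 → β = 0.0819
Converged at β = 0.0819.
Compositions from xᵢ = zᵢ/(1+β(Kᵢ−1)), yᵢ = Kᵢxᵢ:
  diethyl ether: x = 0.0982, y = 0.3250
  methanol: x = 0.1678, y = 0.2472
  THF: x = 0.0642, y = 0.0888
  cyclohexane: x = 0.3126, y = 0.2372
  n-octane: x = 0.3572, y = 0.1018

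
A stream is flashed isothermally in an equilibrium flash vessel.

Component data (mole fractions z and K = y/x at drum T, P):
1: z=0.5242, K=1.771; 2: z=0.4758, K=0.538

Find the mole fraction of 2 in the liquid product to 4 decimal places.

x_2 = 0.6253

Material balance + equilibrium reduce to Σ zᵢ(Kᵢ−1)/(1+V/F(Kᵢ−1)) = 0.
Check two-phase: ΣzᵢKᵢ = 1.1843 > 1 and Σzᵢ/Kᵢ = 1.1804 > 1, so g(0) = 0.1843 > 0 and g(1) = -0.1804 < 0.
Newton iteration, V/F⁰ = 0.59:
  V/F = 0.5900: g = -0.02440, g' = -0.3391 → V/F = 0.5181
  V/F = 0.5181: g = -0.00018, g' = -0.3346 → V/F = 0.5175
Converged at V/F = 0.5175.
Compositions from xᵢ = zᵢ/(1+V/F(Kᵢ−1)), yᵢ = Kᵢxᵢ:
  1: x = 0.3747, y = 0.6636
  2: x = 0.6253, y = 0.3364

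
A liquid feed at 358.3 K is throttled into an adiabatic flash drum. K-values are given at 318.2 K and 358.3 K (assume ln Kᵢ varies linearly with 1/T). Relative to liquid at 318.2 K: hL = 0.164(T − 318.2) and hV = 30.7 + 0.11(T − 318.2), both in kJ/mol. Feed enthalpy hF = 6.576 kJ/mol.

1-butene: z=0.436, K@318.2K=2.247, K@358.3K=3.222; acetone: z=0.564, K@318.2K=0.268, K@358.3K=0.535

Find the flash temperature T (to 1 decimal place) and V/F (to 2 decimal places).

T = 322.3 K, V/F = 0.19

Adiabatic flash: solve Rachford–Rice at each trial T, then check hF = ψ·hV(T) + (1−ψ)·hL(T).
  T = 318.2 K: K = (2.247, 0.268), RR gives ψ = 0.143, H_out = 4.401 kJ/mol
  T = 358.3 K: K = (3.222, 0.535), RR gives ψ = 0.684, H_out = 26.089 kJ/mol
  T = 338.2 K: K = (2.718, 0.386), RR gives ψ = 0.382, H_out = 14.597 kJ/mol
  T = 328.2 K: K = (2.479, 0.323), RR gives ψ = 0.263, H_out = 9.574 kJ/mol
  T = 323.2 K: K = (2.362, 0.295), RR gives ψ = 0.204, H_out = 7.033 kJ/mol
  T = 320.7 K: K = (2.304, 0.281), RR gives ψ = 0.174, H_out = 5.732 kJ/mol
  T = 321.9 K: K = (2.332, 0.288), RR gives ψ = 0.189, H_out = 6.359 kJ/mol
Linear interpolation between T = 321.9 (H_out = 6.359) and T = 323.2 (H_out = 7.033) on hF = 6.576 gives T ≈ 322.3 K, at which ψ = 0.19.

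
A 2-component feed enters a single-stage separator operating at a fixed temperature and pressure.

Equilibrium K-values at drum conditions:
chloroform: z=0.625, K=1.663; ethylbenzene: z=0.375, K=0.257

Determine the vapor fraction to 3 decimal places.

Iterate (Newton) starting at ψ = 0.6:
  ψ = 0.600: g = -0.2063, g' = -0.815 → ψ = 0.347
  ψ = 0.347: g = -0.0384, g' = -0.557 → ψ = 0.278
  ψ = 0.278: g = -0.0012, g' = -0.525 → ψ = 0.276
Converged at ψ = 0.276.

ψ = 0.276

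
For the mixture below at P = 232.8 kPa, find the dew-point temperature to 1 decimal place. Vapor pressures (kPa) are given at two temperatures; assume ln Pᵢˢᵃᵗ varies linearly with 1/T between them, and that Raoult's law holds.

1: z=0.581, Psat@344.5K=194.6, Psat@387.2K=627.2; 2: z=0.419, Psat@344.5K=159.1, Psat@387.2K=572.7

Dew-point temperature: Σzᵢ·P/Pᵢˢᵃᵗ(T) = 1. Interpolate ln Pᵢˢᵃᵗ = aᵢ + bᵢ/T.
  T = 344.5 K: ΣzᵢP/Pᵢˢᵃᵗ = 1.3081
  T = 387.2 K: ΣzᵢP/Pᵢˢᵃᵗ = 0.3860
  T = 365.9 K: ΣzᵢP/Pᵢˢᵃᵗ = 0.6845
  T = 355.2 K: ΣzᵢP/Pᵢˢᵃᵗ = 0.9370
  T = 349.9 K: ΣzᵢP/Pᵢˢᵃᵗ = 1.1025
  T = 352.5 K: ΣzᵢP/Pᵢˢᵃᵗ = 1.0173
Interpolating between 352.5 K and 355.2 K gives T ≈ 353.1 K.

T = 353.1 K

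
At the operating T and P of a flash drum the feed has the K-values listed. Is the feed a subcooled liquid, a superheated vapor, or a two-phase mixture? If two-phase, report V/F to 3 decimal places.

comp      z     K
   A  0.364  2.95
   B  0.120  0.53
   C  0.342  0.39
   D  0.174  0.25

two-phase, V/F = 0.257

ΣzᵢKᵢ = 1.314; Σzᵢ/Kᵢ = 1.923.
Both exceed 1, so a two-phase solution exists.
Material balance + equilibrium reduce to Σ zᵢ(Kᵢ−1)/(1+ψ(Kᵢ−1)) = 0.
Newton iteration, ψ⁰ = 0.5:
  ψ = 0.500: g = -0.2233, g' = -0.914 → ψ = 0.256
  ψ = 0.256: g = 0.0009, g' = -0.979 → ψ = 0.257
Converged at ψ = 0.257.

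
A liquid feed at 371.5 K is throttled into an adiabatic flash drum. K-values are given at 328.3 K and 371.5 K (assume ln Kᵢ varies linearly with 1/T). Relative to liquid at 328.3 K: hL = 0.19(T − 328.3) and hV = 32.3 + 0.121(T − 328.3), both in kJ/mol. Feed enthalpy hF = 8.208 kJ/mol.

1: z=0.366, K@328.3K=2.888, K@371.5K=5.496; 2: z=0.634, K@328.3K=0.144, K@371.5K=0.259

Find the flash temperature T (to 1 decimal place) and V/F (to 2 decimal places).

Adiabatic flash: solve Rachford–Rice at each trial T, then check hF = ψ·hV(T) + (1−ψ)·hL(T).
  T = 328.3 K: K = (2.888, 0.144), RR gives ψ = 0.092, H_out = 2.964 kJ/mol
  T = 371.5 K: K = (5.496, 0.259), RR gives ψ = 0.353, H_out = 18.555 kJ/mol
  T = 349.9 K: K = (4.064, 0.197), RR gives ψ = 0.249, H_out = 11.765 kJ/mol
  T = 339.1 K: K = (3.445, 0.169), RR gives ψ = 0.181, H_out = 7.768 kJ/mol
  T = 344.5 K: K = (3.746, 0.183), RR gives ψ = 0.217, H_out = 9.841 kJ/mol
  T = 341.8 K: K = (3.593, 0.176), RR gives ψ = 0.200, H_out = 8.826 kJ/mol
  T = 340.5 K: K = (3.521, 0.173), RR gives ψ = 0.191, H_out = 8.322 kJ/mol
Linear interpolation between T = 339.1 (H_out = 7.768) and T = 340.5 (H_out = 8.322) on hF = 8.208 gives T ≈ 340.2 K, at which ψ = 0.19.

T = 340.2 K, V/F = 0.19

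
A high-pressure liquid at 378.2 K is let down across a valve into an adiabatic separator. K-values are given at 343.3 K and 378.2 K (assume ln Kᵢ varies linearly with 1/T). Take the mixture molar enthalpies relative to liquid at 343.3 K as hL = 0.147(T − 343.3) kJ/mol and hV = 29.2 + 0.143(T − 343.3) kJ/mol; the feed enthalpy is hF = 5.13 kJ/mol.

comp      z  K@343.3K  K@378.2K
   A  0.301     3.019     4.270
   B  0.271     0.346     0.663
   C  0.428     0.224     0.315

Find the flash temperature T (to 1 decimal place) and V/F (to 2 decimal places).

T = 351.9 K, V/F = 0.13

Adiabatic flash: solve Rachford–Rice at each trial T, then check hF = ψ·hV(T) + (1−ψ)·hL(T).
  T = 343.3 K: K = (3.019, 0.346, 0.224), RR gives ψ = 0.067, H_out = 1.948 kJ/mol
  T = 378.2 K: K = (4.270, 0.663, 0.315), RR gives ψ = 0.323, H_out = 14.510 kJ/mol
  T = 360.8 K: K = (3.622, 0.487, 0.268), RR gives ψ = 0.197, H_out = 8.305 kJ/mol
  T = 352.1 K: K = (3.316, 0.413, 0.246), RR gives ψ = 0.134, H_out = 5.204 kJ/mol
  T = 347.7 K: K = (3.166, 0.378, 0.235), RR gives ψ = 0.101, H_out = 3.598 kJ/mol
  T = 349.9 K: K = (3.241, 0.395, 0.240), RR gives ψ = 0.118, H_out = 4.406 kJ/mol
Linear interpolation between T = 349.9 (H_out = 4.406) and T = 352.1 (H_out = 5.204) on hF = 5.13 gives T ≈ 351.9 K, at which ψ = 0.13.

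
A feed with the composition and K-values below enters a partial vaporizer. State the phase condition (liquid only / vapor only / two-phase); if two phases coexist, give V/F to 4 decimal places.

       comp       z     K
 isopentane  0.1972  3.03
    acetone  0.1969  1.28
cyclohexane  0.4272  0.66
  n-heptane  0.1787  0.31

two-phase, V/F = 0.2670

ΣzᵢKᵢ = 1.1869; Σzᵢ/Kᵢ = 1.4426.
Both exceed 1, so a two-phase solution exists.
Rachford–Rice: g(ψ) = Σ zᵢ(Kᵢ−1)/(1+ψ(Kᵢ−1)) = 0.
Newton iteration, ψ⁰ = 0.56:
  ψ = 0.5600: g = -0.14535, g' = -0.4908 → ψ = 0.2639
  ψ = 0.2639: g = 0.00171, g' = -0.5448 → ψ = 0.2670
Converged at ψ = 0.2670.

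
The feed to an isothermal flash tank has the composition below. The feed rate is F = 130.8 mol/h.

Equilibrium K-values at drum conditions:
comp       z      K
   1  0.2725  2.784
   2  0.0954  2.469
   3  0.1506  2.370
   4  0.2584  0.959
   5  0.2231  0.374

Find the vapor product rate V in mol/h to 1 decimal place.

Let ψ = V/F and solve Σ zᵢ(Kᵢ−1)/(1+ψ(Kᵢ−1)) = 0.
Check two-phase: ΣzᵢKᵢ = 1.6823 > 1 and Σzᵢ/Kᵢ = 1.0660 > 1, so g(0) = 0.6823 > 0 and g(1) = -0.0660 < 0.
Newton–Raphson from ψ = 0.5:
  ψ = 0.5000: g = 0.24608, g' = -0.5960 → ψ = 0.9129
  ψ = 0.9129: g = -0.00045, g' = -0.6955 → ψ = 0.9123
Converged at ψ = 0.9123.
Then V = ψ·F = 0.9123·130.8 = 119.3 mol/h and L = F − V = 11.5 mol/h.

V = 119.3 mol/h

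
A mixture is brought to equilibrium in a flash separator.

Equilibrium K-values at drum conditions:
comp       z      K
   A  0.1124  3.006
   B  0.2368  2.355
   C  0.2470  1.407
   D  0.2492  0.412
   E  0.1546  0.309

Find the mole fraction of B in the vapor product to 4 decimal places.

y_B = 0.3256

Rachford–Rice: g(β) = Σ zᵢ(Kᵢ−1)/(1+β(Kᵢ−1)) = 0.
g(0) = ΣzᵢKᵢ − 1 = 0.3935 and g(1) = 1 − Σzᵢ/Kᵢ = -0.4187, so a root lies in (0, 1).
Newton iteration, β⁰ = 0.5:
  β = 0.5000: g = 0.01660, g' = -0.6407 → β = 0.5259
  β = 0.5259: g = -0.00006, g' = -0.6458 → β = 0.5258
Converged at β = 0.5258.
Compositions from xᵢ = zᵢ/(1+β(Kᵢ−1)), yᵢ = Kᵢxᵢ:
  A: x = 0.0547, y = 0.1644
  B: x = 0.1383, y = 0.3256
  C: x = 0.2035, y = 0.2863
  D: x = 0.3607, y = 0.1486
  E: x = 0.2428, y = 0.0750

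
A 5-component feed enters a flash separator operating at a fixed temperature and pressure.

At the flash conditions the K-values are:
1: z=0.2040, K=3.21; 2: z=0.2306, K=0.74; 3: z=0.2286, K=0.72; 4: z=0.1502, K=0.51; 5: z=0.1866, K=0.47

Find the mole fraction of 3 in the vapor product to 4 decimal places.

y_3 = 0.1735

Let β = V/F and solve Σ zᵢ(Kᵢ−1)/(1+β(Kᵢ−1)) = 0.
g(0) = ΣzᵢKᵢ − 1 = 0.1544 and g(1) = 1 − Σzᵢ/Kᵢ = -0.3842, so a root lies in (0, 1).
Iterate (Newton) starting at β = 0.5:
  β = 0.5000: g = -0.16120, g' = -0.4300 → β = 0.1251
  β = 0.1251: g = 0.04057, g' = -0.7485 → β = 0.1793
  β = 0.1793: g = 0.00265, g' = -0.6554 → β = 0.1833
  β = 0.1833: g = 0.00001, g' = -0.6496 → β = 0.1834
Converged at β = 0.1834.
Compositions from xᵢ = zᵢ/(1+β(Kᵢ−1)), yᵢ = Kᵢxᵢ:
  1: x = 0.1452, y = 0.4660
  2: x = 0.2421, y = 0.1792
  3: x = 0.2410, y = 0.1735
  4: x = 0.1650, y = 0.0842
  5: x = 0.2067, y = 0.0971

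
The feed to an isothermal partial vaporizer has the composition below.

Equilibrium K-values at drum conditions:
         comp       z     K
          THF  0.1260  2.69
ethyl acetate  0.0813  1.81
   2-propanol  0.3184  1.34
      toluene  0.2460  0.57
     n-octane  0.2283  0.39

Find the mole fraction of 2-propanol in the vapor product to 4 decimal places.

Let ψ = V/F and solve Σ zᵢ(Kᵢ−1)/(1+ψ(Kᵢ−1)) = 0.
g(0) = ΣzᵢKᵢ − 1 = 0.1420 and g(1) = 1 − Σzᵢ/Kᵢ = -0.3463, so a root lies in (0, 1).
Newton–Raphson from ψ = 0.65:
  ψ = 0.6500: g = -0.14430, g' = -0.4502 → ψ = 0.3295
  ψ = 0.3295: g = -0.01141, g' = -0.4063 → ψ = 0.3014
  ψ = 0.3014: g = 0.00005, g' = -0.4103 → ψ = 0.3015
Converged at ψ = 0.3015.
Compositions from xᵢ = zᵢ/(1+ψ(Kᵢ−1)), yᵢ = Kᵢxᵢ:
  THF: x = 0.0835, y = 0.2245
  ethyl acetate: x = 0.0653, y = 0.1183
  2-propanol: x = 0.2888, y = 0.3870
  toluene: x = 0.2826, y = 0.1611
  n-octane: x = 0.2797, y = 0.1091

y_2-propanol = 0.3870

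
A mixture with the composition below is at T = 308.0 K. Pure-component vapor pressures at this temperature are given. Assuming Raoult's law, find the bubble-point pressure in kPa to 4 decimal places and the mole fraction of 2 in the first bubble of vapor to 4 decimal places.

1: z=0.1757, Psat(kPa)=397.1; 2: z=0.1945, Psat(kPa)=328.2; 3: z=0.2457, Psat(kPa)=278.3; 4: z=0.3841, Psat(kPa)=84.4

Pbub = 234.4017 kPa, y_2 = 0.2723

At the bubble point ψ → 0, so ΣzᵢKᵢ = 1 with Kᵢ = Pᵢˢᵃᵗ/P ⇒ P = ΣzᵢPᵢˢᵃᵗ.
P = 0.1757·397.1 + 0.1945·328.2 + 0.2457·278.3 + 0.3841·84.4 = 234.4017 kPa
yᵢ = zᵢPᵢˢᵃᵗ/P ⇒ y_2 = 0.1945·328.2/234.4017 = 0.2723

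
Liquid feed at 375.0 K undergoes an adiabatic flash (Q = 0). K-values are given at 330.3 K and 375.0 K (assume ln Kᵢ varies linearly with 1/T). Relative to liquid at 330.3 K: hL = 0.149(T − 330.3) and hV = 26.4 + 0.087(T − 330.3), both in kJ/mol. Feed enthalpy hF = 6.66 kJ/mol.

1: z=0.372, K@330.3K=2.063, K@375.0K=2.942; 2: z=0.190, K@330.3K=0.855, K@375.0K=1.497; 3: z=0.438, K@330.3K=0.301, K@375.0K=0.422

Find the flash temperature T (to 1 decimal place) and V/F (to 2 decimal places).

Adiabatic flash: solve Rachford–Rice at each trial T, then check hF = ψ·hV(T) + (1−ψ)·hL(T).
  T = 330.3 K: K = (2.063, 0.855, 0.301), RR gives ψ = 0.101, H_out = 2.654 kJ/mol
  T = 375.0 K: K = (2.942, 1.497, 0.422), RR gives ψ = 0.628, H_out = 21.500 kJ/mol
  T = 352.6 K: K = (2.490, 1.151, 0.360), RR gives ψ = 0.396, H_out = 13.242 kJ/mol
  T = 341.5 K: K = (2.275, 0.997, 0.330), RR gives ψ = 0.261, H_out = 8.373 kJ/mol
  T = 335.9 K: K = (2.168, 0.925, 0.316), RR gives ψ = 0.184, H_out = 5.634 kJ/mol
  T = 338.7 K: K = (2.221, 0.961, 0.323), RR gives ψ = 0.223, H_out = 7.031 kJ/mol
  T = 337.3 K: K = (2.195, 0.943, 0.319), RR gives ψ = 0.204, H_out = 6.340 kJ/mol
Linear interpolation between T = 337.3 (H_out = 6.340) and T = 338.7 (H_out = 7.031) on hF = 6.66 gives T ≈ 337.9 K, at which ψ = 0.21.

T = 337.9 K, V/F = 0.21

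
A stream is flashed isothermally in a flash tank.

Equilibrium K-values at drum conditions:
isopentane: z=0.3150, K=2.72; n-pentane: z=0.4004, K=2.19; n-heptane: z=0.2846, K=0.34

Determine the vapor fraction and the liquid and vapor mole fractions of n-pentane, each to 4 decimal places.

ψ = 0.8802, x_n-pentane = 0.1956, y_n-pentane = 0.4283

Newton iteration, ψ⁰ = 0.5:
  ψ = 0.5000: g = 0.30967, g' = -0.7684 → ψ = 0.9030
  ψ = 0.9030: g = -0.02303, g' = -1.0342 → ψ = 0.8807
  ψ = 0.8807: g = -0.00051, g' = -0.9896 → ψ = 0.8802
Converged at ψ = 0.8802.
Compositions from xᵢ = zᵢ/(1+ψ(Kᵢ−1)), yᵢ = Kᵢxᵢ:
  isopentane: x = 0.1253, y = 0.3408
  n-pentane: x = 0.1956, y = 0.4283
  n-heptane: x = 0.6791, y = 0.2309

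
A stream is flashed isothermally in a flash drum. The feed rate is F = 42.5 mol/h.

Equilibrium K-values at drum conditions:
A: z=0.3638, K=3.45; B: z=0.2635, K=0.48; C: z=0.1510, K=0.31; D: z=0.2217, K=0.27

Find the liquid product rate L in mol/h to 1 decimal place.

Material balance + equilibrium reduce to Σ zᵢ(Kᵢ−1)/(1+V/F(Kᵢ−1)) = 0.
Feasibility: ΣzᵢKᵢ = 1.4883, Σzᵢ/Kᵢ = 1.9626 — both > 1, two phases present.
Newton iteration, V/F⁰ = 0.5:
  V/F = 0.5000: g = -0.19851, g' = -1.0318 → V/F = 0.3076
  V/F = 0.3076: g = 0.00419, g' = -1.1234 → V/F = 0.3113
Converged at V/F = 0.3113.
Then V = V/F·F = 0.3113·42.5 = 13.2 mol/h and L = F − V = 29.3 mol/h.

L = 29.3 mol/h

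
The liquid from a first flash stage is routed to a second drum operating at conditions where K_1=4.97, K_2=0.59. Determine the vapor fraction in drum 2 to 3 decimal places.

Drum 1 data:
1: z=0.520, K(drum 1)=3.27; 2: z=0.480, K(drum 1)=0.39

V/F (drum 2) = 0.318

Drum 1:
Rachford–Rice: g(ψ₁) = Σ zᵢ(Kᵢ−1)/(1+ψ₁(Kᵢ−1)) = 0.
g(0) = ΣzᵢKᵢ − 1 = 0.888 and g(1) = 1 − Σzᵢ/Kᵢ = -0.390, so a root lies in (0, 1).
Binary case is linear: z₁(K₁−1)(1+ψ₁(K₂−1)) + z₂(K₂−1)(1+ψ₁(K₁−1)) = 0
⇒ ψ₁ = [z₁(K₁−1)+z₂(K₂−1)] / [−(K₁−1)(K₂−1)] = 0.8876/1.3847 = 0.641
Drum-1 compositions:
  1: x = 0.212, y = 0.693
  2: x = 0.788, y = 0.307
Drum-2 feed = drum-1 liquid: z₂ = (0.2118, 0.7882).
Drum 2:
Rachford–Rice: g(ψ₂) = Σ zᵢ(Kᵢ−1)/(1+ψ₂(Kᵢ−1)) = 0.
Check two-phase: ΣzᵢKᵢ = 1.518 > 1 and Σzᵢ/Kᵢ = 1.379 > 1, so g(0) = 0.518 > 0 and g(1) = -0.379 < 0.
Binary case is linear: z₁(K₁−1)(1+ψ₂(K₂−1)) + z₂(K₂−1)(1+ψ₂(K₁−1)) = 0
⇒ ψ₂ = [z₁(K₁−1)+z₂(K₂−1)] / [−(K₁−1)(K₂−1)] = 0.5177/1.6277 = 0.318
  1: x = 0.094, y = 0.465
  2: x = 0.906, y = 0.535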